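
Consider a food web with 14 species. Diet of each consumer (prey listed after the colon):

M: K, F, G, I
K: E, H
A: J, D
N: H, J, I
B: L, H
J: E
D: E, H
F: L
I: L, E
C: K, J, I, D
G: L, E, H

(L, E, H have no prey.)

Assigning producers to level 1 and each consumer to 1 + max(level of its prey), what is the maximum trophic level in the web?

Producers (level 1): L, E, H.
E → D → C gives C level 3.
No species has a prey at level 3, so no species reaches level 4.

3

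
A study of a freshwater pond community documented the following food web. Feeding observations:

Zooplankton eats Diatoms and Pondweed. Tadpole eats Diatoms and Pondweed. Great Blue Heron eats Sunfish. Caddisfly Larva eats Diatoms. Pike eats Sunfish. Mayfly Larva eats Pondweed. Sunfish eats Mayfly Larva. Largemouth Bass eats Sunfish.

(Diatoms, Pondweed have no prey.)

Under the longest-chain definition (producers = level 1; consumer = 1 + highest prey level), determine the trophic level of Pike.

Pondweed is a producer → level 1.
Mayfly Larva eats Pondweed → level 2.
Sunfish eats Mayfly Larva → level 3.
Pike eats Sunfish → level 4.

Trophic level 4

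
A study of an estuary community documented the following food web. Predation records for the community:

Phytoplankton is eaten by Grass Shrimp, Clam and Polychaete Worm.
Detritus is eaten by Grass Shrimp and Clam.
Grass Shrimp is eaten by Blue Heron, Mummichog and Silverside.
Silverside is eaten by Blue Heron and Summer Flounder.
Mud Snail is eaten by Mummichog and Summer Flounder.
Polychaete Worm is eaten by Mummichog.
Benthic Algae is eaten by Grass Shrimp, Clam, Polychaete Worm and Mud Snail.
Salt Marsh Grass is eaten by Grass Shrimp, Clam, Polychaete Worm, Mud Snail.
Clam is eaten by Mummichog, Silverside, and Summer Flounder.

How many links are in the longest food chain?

One longest chain: Detritus → Grass Shrimp → Silverside → Summer Flounder.
It has 4 species and 3 links.

3 links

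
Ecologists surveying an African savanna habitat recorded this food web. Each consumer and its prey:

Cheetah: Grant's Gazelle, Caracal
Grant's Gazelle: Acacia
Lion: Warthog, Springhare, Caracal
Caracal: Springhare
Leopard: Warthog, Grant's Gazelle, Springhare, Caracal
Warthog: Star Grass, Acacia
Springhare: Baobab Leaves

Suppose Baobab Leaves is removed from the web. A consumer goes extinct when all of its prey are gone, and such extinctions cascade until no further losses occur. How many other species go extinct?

2

Remove Baobab Leaves.
Round 1: Springhare (all prey gone) → extinct.
Round 2: Caracal (all prey gone) → extinct.
No further losses. Total secondary extinctions: 2.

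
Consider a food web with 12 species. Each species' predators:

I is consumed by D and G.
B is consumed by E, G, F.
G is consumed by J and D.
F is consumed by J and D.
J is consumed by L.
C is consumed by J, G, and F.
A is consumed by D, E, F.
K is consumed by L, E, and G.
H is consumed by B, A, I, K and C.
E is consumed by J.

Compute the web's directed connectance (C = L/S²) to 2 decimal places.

C = 0.17

The web has S = 12 species and L = 25 feeding links.
C = L / S² = 25 / 144 = 0.1736 ≈ 0.17.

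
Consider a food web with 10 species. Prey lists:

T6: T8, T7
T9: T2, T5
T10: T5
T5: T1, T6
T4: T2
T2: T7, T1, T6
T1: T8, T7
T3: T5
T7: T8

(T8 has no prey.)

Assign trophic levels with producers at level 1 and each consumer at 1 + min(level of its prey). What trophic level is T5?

T8 is a producer → level 1.
T1 eats T8 → level 2.
T5 eats T1 → level 3.
No prey of T5 is below level 2, so 3 is the minimum.

Trophic level 3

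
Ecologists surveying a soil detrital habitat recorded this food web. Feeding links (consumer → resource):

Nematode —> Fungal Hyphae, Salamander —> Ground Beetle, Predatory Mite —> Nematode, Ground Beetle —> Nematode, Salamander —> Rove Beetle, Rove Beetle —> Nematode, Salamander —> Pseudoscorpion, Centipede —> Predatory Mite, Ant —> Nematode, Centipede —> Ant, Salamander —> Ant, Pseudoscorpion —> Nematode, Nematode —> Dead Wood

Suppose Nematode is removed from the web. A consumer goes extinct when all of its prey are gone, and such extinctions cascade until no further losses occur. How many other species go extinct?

Remove Nematode.
Round 1: Rove Beetle (all prey gone), Ant (all prey gone), Predatory Mite (all prey gone), Ground Beetle (all prey gone), Pseudoscorpion (all prey gone) → extinct.
Round 2: Centipede (all prey gone), Salamander (all prey gone) → extinct.
No further losses. Total secondary extinctions: 7.

7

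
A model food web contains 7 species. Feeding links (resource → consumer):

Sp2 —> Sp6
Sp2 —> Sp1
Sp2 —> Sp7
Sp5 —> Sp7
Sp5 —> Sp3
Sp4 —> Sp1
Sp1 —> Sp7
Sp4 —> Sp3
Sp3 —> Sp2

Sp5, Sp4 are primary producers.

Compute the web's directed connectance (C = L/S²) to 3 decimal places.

The web has S = 7 species and L = 9 feeding links.
C = L / S² = 9 / 49 = 0.1837 ≈ 0.184.

C = 0.184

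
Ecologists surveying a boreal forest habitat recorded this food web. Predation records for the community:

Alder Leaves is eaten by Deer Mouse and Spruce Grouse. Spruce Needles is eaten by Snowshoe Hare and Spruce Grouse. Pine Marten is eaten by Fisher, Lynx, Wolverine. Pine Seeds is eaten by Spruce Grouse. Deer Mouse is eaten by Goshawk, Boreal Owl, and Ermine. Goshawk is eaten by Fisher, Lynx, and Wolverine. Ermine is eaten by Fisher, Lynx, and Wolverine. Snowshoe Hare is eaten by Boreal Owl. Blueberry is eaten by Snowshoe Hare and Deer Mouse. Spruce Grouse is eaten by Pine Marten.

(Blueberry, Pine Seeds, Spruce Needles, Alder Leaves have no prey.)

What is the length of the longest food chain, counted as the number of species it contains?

4 species

One longest chain: Pine Seeds → Spruce Grouse → Pine Marten → Lynx.
It has 4 species and 3 links.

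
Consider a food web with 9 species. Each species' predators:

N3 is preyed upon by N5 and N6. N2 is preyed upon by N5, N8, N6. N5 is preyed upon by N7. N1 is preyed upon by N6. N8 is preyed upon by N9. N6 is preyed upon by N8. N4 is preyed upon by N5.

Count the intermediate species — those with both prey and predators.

3

Intermediate species (has both prey and predators): N5, N6, N8.
Count: 3.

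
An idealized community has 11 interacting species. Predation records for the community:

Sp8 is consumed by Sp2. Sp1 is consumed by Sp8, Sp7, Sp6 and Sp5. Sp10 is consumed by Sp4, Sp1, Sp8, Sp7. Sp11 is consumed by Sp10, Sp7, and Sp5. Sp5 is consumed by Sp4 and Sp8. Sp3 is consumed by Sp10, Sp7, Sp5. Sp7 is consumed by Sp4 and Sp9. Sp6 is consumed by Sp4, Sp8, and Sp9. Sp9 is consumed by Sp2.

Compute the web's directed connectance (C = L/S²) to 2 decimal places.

C = 0.19

The web has S = 11 species and L = 23 feeding links.
C = L / S² = 23 / 121 = 0.1901 ≈ 0.19.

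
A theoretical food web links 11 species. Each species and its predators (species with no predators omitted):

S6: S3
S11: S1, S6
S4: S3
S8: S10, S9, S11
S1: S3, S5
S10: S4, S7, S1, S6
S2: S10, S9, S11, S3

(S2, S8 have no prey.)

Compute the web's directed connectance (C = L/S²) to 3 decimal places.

The web has S = 11 species and L = 17 feeding links.
C = L / S² = 17 / 121 = 0.1405 ≈ 0.140.

C = 0.140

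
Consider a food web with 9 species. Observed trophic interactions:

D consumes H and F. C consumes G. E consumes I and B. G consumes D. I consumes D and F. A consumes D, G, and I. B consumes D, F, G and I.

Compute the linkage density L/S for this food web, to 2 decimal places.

There are L = 15 links among S = 9 species.
L/S = 15/9 = 1.6667 ≈ 1.67.

L/S = 1.67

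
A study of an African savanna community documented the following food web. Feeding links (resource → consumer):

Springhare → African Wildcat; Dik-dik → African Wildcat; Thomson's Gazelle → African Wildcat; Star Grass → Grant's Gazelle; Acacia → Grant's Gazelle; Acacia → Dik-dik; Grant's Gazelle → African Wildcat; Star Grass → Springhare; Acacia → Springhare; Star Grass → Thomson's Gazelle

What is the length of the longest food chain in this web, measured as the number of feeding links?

2 links

One longest chain: Acacia → Springhare → African Wildcat.
It has 3 species and 2 links.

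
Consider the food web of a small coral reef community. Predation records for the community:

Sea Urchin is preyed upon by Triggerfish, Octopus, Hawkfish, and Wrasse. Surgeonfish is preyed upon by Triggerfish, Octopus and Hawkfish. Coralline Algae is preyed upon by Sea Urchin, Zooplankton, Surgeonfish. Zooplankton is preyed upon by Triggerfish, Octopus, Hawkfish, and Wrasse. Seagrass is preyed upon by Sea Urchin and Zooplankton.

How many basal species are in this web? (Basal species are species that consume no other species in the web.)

2

Basal species (no prey listed): Seagrass, Coralline Algae.
Count: 2.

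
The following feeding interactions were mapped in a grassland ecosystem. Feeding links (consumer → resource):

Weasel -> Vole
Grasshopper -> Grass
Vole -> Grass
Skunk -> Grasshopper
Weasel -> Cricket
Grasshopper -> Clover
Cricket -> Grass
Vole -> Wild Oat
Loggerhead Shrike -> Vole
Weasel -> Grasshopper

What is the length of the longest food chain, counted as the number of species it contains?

3 species

One longest chain: Grass → Vole → Loggerhead Shrike.
It has 3 species and 2 links.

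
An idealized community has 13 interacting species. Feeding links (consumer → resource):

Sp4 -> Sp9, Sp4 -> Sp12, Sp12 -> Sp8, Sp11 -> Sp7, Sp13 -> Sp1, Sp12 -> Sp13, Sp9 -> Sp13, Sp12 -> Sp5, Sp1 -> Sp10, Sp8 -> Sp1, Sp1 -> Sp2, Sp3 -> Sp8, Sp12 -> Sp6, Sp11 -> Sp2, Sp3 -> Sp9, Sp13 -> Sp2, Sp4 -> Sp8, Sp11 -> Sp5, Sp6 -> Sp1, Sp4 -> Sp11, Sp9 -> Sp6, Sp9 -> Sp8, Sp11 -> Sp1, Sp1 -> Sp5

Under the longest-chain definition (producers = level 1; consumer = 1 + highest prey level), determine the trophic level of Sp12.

Trophic level 4

Sp2 is a producer → level 1.
Sp1 eats Sp2 (level 1); other prey at levels: Sp10 1, Sp5 1 → level 2.
Sp13 eats Sp1 (level 2); other prey at levels: Sp2 1 → level 3.
Sp12 eats Sp13 (level 3); other prey at levels: Sp5 1, Sp8 3, Sp6 3 → level 4.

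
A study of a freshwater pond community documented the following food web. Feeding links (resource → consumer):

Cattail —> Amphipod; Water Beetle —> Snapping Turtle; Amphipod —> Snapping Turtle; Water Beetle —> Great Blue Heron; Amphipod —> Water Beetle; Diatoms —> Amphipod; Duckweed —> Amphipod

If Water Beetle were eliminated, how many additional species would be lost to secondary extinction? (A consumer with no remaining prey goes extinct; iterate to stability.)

Remove Water Beetle.
Round 1: Great Blue Heron (all prey gone) → extinct.
No further losses. Total secondary extinctions: 1.

1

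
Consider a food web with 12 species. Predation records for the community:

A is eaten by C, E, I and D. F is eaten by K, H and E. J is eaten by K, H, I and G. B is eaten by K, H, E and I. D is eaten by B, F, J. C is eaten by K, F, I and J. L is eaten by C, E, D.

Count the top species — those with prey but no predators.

5

Top species (has prey, but nothing eats it): K, G, E, H, I.
Count: 5.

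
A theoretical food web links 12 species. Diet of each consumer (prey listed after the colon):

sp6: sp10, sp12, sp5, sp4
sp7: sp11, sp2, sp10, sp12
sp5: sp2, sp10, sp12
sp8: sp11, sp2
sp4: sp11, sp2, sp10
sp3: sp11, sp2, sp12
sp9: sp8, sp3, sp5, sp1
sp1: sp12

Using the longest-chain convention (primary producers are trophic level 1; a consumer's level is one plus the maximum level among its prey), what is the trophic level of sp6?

sp11 is a producer → level 1.
sp4 eats sp11 (level 1); other prey at levels: sp2 1, sp10 1 → level 2.
sp6 eats sp4 (level 2); other prey at levels: sp10 1, sp12 1, sp5 2 → level 3.

Trophic level 3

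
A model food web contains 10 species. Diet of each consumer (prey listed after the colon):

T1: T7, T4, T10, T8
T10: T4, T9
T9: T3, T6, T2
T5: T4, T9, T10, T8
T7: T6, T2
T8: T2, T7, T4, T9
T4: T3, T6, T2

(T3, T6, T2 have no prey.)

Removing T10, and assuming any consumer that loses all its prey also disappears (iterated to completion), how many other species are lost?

0

Remove T10.
Every predator of it retains at least one other prey: T1 still has T7, T4, T8; T5 still has T4, T9, T8.
No consumer loses all prey, so no secondary extinctions occur.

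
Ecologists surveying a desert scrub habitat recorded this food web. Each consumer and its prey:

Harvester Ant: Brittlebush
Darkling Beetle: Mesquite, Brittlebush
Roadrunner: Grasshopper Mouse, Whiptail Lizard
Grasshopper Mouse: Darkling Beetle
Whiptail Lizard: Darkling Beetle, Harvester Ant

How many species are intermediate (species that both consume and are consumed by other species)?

Intermediate species (has both prey and predators): Darkling Beetle, Harvester Ant, Grasshopper Mouse, Whiptail Lizard.
Count: 4.

4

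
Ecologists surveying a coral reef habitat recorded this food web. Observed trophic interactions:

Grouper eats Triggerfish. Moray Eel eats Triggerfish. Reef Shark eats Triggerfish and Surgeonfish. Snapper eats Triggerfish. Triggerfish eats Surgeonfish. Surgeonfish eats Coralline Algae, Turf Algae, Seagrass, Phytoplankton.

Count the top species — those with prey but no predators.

4

Top species (has prey, but nothing eats it): Grouper, Snapper, Reef Shark, Moray Eel.
Count: 4.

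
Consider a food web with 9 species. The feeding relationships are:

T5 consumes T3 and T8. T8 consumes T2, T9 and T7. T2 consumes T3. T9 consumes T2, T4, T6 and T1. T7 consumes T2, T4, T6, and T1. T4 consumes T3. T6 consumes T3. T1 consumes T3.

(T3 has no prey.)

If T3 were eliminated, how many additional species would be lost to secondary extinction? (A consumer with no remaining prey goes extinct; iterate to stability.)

Remove T3.
Round 1: T4 (all prey gone), T1 (all prey gone), T2 (all prey gone), T6 (all prey gone) → extinct.
Round 2: T7 (all prey gone), T9 (all prey gone) → extinct.
Round 3: T8 (all prey gone) → extinct.
Round 4: T5 (all prey gone) → extinct.
No further losses. Total secondary extinctions: 8.

8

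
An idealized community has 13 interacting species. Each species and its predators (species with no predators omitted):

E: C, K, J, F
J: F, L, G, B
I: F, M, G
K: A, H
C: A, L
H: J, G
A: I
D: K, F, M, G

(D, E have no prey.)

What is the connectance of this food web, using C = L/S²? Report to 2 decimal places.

The web has S = 13 species and L = 22 feeding links.
C = L / S² = 22 / 169 = 0.1302 ≈ 0.13.

C = 0.13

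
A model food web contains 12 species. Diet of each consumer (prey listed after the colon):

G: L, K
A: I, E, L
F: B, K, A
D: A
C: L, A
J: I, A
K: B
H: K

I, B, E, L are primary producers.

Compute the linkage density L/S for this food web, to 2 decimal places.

There are L = 15 links among S = 12 species.
L/S = 15/12 = 1.2500 ≈ 1.25.

L/S = 1.25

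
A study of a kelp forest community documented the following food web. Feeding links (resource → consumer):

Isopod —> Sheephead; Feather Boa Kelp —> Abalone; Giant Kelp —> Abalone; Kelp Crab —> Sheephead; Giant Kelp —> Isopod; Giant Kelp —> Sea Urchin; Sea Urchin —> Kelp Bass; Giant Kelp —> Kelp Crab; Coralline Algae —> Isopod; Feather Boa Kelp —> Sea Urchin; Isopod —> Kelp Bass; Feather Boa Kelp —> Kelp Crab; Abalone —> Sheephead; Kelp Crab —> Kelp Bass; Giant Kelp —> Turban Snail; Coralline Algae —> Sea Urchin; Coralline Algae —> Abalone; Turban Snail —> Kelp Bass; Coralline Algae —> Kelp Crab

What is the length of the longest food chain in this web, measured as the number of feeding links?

2 links

One longest chain: Feather Boa Kelp → Kelp Crab → Sheephead.
It has 3 species and 2 links.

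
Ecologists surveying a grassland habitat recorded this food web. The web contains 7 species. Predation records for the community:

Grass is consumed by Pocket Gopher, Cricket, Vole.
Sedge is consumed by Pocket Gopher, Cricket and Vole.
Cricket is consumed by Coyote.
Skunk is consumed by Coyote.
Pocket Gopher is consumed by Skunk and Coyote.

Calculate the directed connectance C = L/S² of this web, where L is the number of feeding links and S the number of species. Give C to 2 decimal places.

C = 0.20

The web has S = 7 species and L = 10 feeding links.
C = L / S² = 10 / 49 = 0.2041 ≈ 0.20.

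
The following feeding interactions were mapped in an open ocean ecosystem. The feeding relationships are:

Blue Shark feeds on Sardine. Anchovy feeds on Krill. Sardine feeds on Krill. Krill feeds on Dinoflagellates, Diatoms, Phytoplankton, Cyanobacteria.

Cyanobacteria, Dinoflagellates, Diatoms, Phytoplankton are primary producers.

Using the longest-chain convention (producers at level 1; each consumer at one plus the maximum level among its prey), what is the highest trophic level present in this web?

Producers (level 1): Cyanobacteria, Dinoflagellates, Diatoms, Phytoplankton.
Cyanobacteria → Krill → Sardine → Blue Shark gives Blue Shark level 4.
No species has a prey at level 4, so no species reaches level 5.

4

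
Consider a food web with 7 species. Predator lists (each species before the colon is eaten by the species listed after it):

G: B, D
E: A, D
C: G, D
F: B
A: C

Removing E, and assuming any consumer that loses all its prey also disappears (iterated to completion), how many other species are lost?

Remove E.
Round 1: A (all prey gone) → extinct.
Round 2: C (all prey gone) → extinct.
Round 3: G (all prey gone) → extinct.
Round 4: D (all prey gone) → extinct.
No further losses. Total secondary extinctions: 4.

4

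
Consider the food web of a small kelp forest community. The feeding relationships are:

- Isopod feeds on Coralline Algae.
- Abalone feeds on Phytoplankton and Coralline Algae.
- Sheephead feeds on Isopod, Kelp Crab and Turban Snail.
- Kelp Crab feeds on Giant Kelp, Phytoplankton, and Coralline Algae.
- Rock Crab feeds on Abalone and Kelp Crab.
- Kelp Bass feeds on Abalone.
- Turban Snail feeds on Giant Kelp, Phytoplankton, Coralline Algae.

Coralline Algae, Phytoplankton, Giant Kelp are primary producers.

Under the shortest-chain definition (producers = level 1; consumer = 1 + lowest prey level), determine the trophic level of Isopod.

Coralline Algae is a producer → level 1.
Isopod eats Coralline Algae → level 2.

Trophic level 2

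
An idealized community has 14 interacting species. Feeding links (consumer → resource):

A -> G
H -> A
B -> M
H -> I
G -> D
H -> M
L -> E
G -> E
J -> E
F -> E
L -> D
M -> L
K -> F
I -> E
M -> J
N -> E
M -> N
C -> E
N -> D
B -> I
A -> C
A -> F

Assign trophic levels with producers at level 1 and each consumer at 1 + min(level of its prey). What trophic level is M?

Trophic level 3

D is a producer → level 1.
N eats D → level 2.
M eats N → level 3.
No prey of M is below level 2, so 3 is the minimum.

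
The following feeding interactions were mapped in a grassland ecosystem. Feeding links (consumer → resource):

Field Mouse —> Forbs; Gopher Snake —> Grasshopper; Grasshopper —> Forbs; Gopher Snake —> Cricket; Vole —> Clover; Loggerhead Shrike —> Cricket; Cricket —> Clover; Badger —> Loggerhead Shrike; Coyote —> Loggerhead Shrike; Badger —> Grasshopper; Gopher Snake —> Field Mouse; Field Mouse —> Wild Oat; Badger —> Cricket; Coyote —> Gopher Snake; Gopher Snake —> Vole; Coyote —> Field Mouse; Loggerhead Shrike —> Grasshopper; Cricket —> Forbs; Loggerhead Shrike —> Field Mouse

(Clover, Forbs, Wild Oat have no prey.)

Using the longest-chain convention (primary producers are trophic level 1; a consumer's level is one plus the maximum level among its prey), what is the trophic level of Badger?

Forbs is a producer → level 1.
Field Mouse eats Forbs (level 1); other prey at levels: Wild Oat 1 → level 2.
Loggerhead Shrike eats Field Mouse (level 2); other prey at levels: Cricket 2, Grasshopper 2 → level 3.
Badger eats Loggerhead Shrike (level 3); other prey at levels: Cricket 2, Grasshopper 2 → level 4.

Trophic level 4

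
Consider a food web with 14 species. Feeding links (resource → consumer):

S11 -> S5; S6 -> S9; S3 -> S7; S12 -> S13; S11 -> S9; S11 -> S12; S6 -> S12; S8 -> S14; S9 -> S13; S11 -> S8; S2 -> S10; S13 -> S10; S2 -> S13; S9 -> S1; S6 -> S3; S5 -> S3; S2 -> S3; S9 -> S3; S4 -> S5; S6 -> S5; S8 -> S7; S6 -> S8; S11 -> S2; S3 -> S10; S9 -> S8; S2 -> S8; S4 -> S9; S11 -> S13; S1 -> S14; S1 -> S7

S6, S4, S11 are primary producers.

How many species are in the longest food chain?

One longest chain: S6 → S9 → S1 → S14.
It has 4 species and 3 links.

4 species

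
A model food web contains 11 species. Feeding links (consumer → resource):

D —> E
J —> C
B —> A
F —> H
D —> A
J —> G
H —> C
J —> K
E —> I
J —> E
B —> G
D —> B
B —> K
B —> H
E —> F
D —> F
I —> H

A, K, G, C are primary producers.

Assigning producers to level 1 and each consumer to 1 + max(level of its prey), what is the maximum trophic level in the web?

Producers (level 1): A, K, G, C.
C → H → F → E → D gives D level 5.
No species has a prey at level 5, so no species reaches level 6.

5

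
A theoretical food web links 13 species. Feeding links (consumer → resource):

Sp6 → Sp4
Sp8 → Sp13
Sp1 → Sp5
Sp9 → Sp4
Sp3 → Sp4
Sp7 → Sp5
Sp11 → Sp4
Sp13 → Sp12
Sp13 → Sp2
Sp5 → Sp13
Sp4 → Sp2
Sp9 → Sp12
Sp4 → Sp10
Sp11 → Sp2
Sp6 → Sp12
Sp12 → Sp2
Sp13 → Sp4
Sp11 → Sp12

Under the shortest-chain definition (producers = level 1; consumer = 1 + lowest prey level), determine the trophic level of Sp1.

Trophic level 4

Sp2 is a producer → level 1.
Sp13 eats Sp2 → level 2.
Sp5 eats Sp13 → level 3.
Sp1 eats Sp5 → level 4.
No prey of Sp1 is below level 3, so 4 is the minimum.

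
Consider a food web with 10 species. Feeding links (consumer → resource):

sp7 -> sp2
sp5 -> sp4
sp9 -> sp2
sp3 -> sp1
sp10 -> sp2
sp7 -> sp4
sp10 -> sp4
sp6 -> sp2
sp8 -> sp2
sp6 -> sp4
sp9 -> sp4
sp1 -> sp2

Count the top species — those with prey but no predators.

7

Top species (has prey, but nothing eats it): sp7, sp6, sp9, sp5, sp8, sp10, sp3.
Count: 7.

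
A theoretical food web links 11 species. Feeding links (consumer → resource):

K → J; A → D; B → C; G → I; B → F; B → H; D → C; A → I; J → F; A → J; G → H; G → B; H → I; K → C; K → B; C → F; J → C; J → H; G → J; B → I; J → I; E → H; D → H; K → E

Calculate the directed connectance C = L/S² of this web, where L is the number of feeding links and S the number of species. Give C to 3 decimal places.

C = 0.198

The web has S = 11 species and L = 24 feeding links.
C = L / S² = 24 / 121 = 0.1983 ≈ 0.198.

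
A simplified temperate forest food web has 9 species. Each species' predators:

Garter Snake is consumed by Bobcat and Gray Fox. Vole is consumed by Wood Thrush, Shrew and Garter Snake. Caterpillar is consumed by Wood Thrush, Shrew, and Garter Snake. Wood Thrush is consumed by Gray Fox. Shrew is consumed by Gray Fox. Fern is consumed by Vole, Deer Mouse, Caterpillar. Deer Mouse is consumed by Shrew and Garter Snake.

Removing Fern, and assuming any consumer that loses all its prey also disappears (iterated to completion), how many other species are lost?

Remove Fern.
Round 1: Deer Mouse (all prey gone), Caterpillar (all prey gone), Vole (all prey gone) → extinct.
Round 2: Shrew (all prey gone), Wood Thrush (all prey gone), Garter Snake (all prey gone) → extinct.
Round 3: Gray Fox (all prey gone), Bobcat (all prey gone) → extinct.
No further losses. Total secondary extinctions: 8.

8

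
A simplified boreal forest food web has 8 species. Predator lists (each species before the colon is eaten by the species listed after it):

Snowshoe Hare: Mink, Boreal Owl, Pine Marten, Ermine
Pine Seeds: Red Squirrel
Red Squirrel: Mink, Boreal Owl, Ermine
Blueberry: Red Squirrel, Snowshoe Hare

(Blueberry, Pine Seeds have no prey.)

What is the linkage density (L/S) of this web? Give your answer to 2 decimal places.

L/S = 1.25

There are L = 10 links among S = 8 species.
L/S = 10/8 = 1.2500 ≈ 1.25.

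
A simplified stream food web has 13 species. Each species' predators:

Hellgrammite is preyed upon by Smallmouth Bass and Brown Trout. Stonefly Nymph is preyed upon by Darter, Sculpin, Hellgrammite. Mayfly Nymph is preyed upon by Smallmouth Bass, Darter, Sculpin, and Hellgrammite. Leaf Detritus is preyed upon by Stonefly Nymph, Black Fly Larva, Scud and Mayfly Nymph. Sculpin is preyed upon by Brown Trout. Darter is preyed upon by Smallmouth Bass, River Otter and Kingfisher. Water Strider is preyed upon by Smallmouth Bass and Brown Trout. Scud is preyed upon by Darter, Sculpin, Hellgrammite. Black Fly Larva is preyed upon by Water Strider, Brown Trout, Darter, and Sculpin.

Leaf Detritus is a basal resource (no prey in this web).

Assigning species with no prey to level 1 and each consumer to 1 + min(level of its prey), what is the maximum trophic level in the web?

4

Basal resources (level 1): Leaf Detritus.
Following each consumer down to its lowest-level prey: Leaf Detritus → Black Fly Larva → Darter → Kingfisher (levels 1 through 4).
All prey of Kingfisher (Darter 3) are at level 3 or above, so Kingfisher is at level 1 + 3 = 4.
Every consumer has at least one prey at level 3 or below, so none exceeds level 4.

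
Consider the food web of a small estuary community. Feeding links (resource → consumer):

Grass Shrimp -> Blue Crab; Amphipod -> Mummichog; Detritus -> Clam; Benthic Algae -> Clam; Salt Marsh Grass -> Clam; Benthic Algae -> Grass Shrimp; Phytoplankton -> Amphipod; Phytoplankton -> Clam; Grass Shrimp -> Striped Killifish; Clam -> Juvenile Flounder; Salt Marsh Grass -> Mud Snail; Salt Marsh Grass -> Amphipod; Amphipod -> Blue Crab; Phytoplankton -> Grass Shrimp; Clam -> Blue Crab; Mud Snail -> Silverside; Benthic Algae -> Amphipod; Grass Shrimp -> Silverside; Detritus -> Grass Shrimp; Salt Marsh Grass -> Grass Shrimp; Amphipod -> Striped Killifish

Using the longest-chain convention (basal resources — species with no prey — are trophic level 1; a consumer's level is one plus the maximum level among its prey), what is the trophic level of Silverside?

Salt Marsh Grass has no prey (basal) → level 1.
Mud Snail eats Salt Marsh Grass → level 2.
Silverside eats Mud Snail (level 2); other prey at levels: Grass Shrimp 2 → level 3.

Trophic level 3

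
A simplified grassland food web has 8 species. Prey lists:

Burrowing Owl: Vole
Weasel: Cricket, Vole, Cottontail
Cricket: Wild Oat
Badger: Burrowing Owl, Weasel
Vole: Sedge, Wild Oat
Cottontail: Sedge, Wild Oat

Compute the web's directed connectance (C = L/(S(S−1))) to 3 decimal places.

C = 0.196

The web has S = 8 species and L = 11 feeding links.
C = L / (S(S−1)) = 11 / 56 = 0.1964 ≈ 0.196.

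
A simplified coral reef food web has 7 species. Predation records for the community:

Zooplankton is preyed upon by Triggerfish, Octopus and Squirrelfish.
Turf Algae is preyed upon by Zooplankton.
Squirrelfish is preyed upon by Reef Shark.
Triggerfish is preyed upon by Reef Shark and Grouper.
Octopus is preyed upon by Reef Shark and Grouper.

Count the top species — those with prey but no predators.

Top species (has prey, but nothing eats it): Grouper, Reef Shark.
Count: 2.

2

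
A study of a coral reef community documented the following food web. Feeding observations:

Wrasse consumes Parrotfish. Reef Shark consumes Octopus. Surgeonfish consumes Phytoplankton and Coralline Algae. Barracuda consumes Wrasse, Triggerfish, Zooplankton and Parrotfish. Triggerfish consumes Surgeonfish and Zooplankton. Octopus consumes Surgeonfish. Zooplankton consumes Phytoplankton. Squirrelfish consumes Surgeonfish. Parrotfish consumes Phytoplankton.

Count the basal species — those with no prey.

2

Basal species (no prey listed): Phytoplankton, Coralline Algae.
Count: 2.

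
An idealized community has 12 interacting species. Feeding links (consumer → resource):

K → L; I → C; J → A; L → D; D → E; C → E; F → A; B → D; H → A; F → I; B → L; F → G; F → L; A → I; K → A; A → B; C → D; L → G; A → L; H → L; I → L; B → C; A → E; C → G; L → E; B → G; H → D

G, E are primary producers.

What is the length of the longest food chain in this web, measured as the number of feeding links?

One longest chain: E → D → L → B → A → J.
It has 6 species and 5 links.

5 links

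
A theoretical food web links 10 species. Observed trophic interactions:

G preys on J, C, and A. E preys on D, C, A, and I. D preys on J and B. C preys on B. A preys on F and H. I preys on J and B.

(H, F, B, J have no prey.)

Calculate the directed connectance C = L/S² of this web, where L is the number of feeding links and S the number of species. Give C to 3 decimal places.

C = 0.140

The web has S = 10 species and L = 14 feeding links.
C = L / S² = 14 / 100 = 0.1400 ≈ 0.140.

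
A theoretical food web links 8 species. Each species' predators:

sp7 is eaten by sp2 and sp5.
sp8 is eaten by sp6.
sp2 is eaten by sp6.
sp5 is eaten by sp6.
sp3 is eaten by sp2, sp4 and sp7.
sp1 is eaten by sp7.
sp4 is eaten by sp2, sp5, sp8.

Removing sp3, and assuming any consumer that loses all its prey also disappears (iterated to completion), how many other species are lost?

2

Remove sp3.
Round 1: sp4 (all prey gone) → extinct.
Round 2: sp8 (all prey gone) → extinct.
No further losses. Total secondary extinctions: 2.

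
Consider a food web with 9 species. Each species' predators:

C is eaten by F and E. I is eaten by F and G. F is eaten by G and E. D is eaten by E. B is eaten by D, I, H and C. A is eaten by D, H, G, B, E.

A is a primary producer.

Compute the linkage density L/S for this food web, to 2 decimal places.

There are L = 16 links among S = 9 species.
L/S = 16/9 = 1.7778 ≈ 1.78.

L/S = 1.78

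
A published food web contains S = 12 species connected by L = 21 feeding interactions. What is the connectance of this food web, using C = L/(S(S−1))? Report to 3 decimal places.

C = 0.159

The web has S = 12 species and L = 21 feeding links.
C = L / (S(S−1)) = 21 / 132 = 0.1591 ≈ 0.159.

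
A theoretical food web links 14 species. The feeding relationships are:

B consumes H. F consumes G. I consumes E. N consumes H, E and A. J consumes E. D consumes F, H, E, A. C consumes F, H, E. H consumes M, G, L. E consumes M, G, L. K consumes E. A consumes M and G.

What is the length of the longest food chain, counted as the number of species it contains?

One longest chain: L → E → C.
It has 3 species and 2 links.

3 species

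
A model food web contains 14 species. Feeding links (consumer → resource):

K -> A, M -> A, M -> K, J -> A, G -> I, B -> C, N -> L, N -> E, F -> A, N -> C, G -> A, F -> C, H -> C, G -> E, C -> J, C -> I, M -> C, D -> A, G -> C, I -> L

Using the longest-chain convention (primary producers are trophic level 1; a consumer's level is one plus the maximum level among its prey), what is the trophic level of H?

Trophic level 4

L is a producer → level 1.
I eats L → level 2.
C eats I (level 2); other prey at levels: J 2 → level 3.
H eats C → level 4.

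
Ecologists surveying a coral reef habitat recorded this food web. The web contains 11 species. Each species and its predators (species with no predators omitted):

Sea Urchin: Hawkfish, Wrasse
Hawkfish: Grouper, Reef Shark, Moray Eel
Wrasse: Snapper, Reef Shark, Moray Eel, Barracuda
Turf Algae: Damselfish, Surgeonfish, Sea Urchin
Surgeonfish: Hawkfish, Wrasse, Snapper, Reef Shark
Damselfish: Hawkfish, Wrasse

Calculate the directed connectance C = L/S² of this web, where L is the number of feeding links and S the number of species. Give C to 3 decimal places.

The web has S = 11 species and L = 18 feeding links.
C = L / S² = 18 / 121 = 0.1488 ≈ 0.149.

C = 0.149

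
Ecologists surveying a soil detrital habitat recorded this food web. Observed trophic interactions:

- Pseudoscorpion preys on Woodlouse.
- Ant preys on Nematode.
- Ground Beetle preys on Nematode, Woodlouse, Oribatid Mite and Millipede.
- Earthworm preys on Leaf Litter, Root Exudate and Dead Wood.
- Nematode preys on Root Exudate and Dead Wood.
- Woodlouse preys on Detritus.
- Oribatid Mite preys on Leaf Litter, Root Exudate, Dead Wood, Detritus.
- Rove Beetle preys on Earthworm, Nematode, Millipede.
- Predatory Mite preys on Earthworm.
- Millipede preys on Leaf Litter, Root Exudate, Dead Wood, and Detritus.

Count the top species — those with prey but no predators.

Top species (has prey, but nothing eats it): Rove Beetle, Predatory Mite, Ant, Ground Beetle, Pseudoscorpion.
Count: 5.

5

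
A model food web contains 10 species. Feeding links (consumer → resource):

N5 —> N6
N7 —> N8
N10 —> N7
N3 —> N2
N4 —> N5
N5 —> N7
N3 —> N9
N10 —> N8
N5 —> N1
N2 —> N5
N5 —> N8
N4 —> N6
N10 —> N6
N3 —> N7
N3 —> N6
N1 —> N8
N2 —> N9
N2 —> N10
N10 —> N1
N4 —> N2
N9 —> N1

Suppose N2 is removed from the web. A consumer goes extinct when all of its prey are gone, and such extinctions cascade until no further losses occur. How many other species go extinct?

Remove N2.
Every predator of it retains at least one other prey: N4 still has N6, N5; N3 still has N6, N7, N9.
No consumer loses all prey, so no secondary extinctions occur.

0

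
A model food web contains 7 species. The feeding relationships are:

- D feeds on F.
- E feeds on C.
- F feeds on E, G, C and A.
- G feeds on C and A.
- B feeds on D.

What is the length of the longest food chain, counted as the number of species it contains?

One longest chain: A → G → F → D → B.
It has 5 species and 4 links.

5 species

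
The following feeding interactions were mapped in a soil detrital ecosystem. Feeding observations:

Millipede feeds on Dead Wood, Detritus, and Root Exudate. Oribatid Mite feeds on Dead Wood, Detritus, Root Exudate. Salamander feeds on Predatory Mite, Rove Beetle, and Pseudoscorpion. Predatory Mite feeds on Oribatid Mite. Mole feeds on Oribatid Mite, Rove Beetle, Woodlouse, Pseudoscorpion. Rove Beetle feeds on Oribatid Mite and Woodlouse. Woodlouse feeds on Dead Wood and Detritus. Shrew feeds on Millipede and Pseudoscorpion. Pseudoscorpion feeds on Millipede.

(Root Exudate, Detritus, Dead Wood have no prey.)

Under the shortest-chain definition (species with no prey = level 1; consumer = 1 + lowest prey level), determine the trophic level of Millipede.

Trophic level 2

Root Exudate has no prey (basal) → level 1.
Millipede eats Root Exudate → level 2.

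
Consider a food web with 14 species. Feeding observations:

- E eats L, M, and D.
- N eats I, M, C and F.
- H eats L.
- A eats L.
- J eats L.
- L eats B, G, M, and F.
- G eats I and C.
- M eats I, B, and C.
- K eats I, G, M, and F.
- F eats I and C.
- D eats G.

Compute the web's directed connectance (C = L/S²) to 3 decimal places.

C = 0.133

The web has S = 14 species and L = 26 feeding links.
C = L / S² = 26 / 196 = 0.1327 ≈ 0.133.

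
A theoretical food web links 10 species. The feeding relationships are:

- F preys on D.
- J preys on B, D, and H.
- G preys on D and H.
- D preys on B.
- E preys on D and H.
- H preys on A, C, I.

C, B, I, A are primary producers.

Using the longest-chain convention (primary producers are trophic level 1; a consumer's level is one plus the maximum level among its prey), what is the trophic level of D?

B is a producer → level 1.
D eats B → level 2.

Trophic level 2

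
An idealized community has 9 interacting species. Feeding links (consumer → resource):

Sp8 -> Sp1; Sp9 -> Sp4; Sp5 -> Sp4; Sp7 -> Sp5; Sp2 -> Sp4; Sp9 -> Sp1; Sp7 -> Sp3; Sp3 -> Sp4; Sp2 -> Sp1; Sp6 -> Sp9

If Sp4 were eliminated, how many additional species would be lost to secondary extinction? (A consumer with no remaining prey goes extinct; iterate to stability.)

Remove Sp4.
Round 1: Sp3 (all prey gone), Sp5 (all prey gone) → extinct.
Round 2: Sp7 (all prey gone) → extinct.
No further losses. Total secondary extinctions: 3.

3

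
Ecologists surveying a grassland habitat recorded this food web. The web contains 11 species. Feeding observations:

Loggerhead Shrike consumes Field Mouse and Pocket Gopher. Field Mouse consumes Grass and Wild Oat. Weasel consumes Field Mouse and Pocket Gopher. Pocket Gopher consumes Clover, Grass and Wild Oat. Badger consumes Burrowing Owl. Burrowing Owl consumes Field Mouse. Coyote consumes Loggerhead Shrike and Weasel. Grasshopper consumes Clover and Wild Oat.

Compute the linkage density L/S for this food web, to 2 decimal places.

L/S = 1.36

There are L = 15 links among S = 11 species.
L/S = 15/11 = 1.3636 ≈ 1.36.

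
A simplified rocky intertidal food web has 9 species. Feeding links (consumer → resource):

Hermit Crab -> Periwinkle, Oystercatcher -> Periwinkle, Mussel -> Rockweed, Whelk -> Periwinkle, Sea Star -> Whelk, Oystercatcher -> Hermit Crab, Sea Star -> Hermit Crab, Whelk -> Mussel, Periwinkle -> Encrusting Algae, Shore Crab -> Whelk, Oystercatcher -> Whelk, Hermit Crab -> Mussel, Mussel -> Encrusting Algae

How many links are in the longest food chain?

One longest chain: Encrusting Algae → Mussel → Whelk → Sea Star.
It has 4 species and 3 links.

3 links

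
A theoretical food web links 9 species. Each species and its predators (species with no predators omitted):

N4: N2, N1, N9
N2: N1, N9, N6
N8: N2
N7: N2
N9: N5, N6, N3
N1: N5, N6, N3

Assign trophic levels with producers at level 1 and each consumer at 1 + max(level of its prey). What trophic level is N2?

Trophic level 2

N4 is a producer → level 1.
N2 eats N4 (level 1); other prey at levels: N8 1, N7 1 → level 2.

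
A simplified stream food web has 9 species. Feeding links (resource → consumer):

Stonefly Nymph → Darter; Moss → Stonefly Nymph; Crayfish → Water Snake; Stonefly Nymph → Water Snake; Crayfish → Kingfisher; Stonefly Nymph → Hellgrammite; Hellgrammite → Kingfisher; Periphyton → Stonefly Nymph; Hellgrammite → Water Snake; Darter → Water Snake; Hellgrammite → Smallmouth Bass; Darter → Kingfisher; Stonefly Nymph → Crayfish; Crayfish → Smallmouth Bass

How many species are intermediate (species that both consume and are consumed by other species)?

Intermediate species (has both prey and predators): Stonefly Nymph, Darter, Hellgrammite, Crayfish.
Count: 4.

4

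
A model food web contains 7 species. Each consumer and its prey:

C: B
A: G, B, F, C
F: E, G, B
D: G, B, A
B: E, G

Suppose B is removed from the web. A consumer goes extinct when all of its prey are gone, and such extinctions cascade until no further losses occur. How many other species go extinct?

Remove B.
Round 1: C (all prey gone) → extinct.
No further losses. Total secondary extinctions: 1.

1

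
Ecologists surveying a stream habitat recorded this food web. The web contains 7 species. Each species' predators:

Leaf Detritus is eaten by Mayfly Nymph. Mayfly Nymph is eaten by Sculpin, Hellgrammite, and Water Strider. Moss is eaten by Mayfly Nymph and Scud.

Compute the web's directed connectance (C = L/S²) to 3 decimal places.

C = 0.122

The web has S = 7 species and L = 6 feeding links.
C = L / S² = 6 / 49 = 0.1224 ≈ 0.122.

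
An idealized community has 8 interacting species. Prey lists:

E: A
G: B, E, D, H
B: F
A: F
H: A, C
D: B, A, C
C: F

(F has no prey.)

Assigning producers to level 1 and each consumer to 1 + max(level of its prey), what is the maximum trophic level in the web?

Producers (level 1): F.
F → A → E → G gives G level 4.
No species has a prey at level 4, so no species reaches level 5.

4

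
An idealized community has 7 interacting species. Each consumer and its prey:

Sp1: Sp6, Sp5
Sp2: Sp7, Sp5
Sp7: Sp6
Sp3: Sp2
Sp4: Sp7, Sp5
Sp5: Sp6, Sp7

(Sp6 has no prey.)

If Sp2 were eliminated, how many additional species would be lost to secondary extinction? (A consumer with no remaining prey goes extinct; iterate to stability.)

1

Remove Sp2.
Round 1: Sp3 (all prey gone) → extinct.
No further losses. Total secondary extinctions: 1.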